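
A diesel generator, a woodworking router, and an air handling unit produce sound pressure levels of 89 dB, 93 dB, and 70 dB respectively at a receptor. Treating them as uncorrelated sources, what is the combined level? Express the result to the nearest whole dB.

For uncorrelated sources the intensities add, so convert each level to linear form, sum, and take 10·log₁₀ of the total.
Σ 10^(L/10) = 10^(89/10) + 10^(93/10) + 10^(70/10) = 2.800e+09.
L_total = 10·log₁₀(2.800e+09) = 94.47 dB.

94 dB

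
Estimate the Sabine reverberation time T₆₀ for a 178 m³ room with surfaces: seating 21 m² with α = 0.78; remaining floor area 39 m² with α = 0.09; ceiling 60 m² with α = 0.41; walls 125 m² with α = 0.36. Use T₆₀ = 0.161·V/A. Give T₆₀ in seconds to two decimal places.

A = Σ Sᵢαᵢ = 21·0.78 + 39·0.09 + 60·0.41 + 125·0.36 = 89.49 m².
T₆₀ = 0.161·V/A = 0.161·178/89.49 = 0.320 s.

0.32 s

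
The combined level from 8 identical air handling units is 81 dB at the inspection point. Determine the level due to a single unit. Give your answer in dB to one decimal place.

72.0 dB

For N identical incoherent sources L_total = L₁ + 10·log₁₀ N, so L₁ = 81 − 10·log₁₀(8) = 81 − 9.031.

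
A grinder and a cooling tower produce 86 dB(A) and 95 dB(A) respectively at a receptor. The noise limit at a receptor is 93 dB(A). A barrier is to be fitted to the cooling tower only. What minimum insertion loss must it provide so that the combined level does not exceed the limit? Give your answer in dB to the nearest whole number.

The untreated sources together contribute 10^(86/10) = 3.981e+08, i.e. 86.00 dB(A).
The limit corresponds to 10^(93/10) = 1.995e+09; subtracting the fixed part leaves 1.597e+09 for the cooling tower, i.e. 92.03 dB(A).
So the cooling tower must be reduced from 95 to 92.03 dB(A): IL = 2.97 dB.

3 dB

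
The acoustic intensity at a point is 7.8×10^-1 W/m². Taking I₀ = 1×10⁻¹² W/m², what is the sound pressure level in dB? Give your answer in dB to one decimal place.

118.9 dB

I/I₀ = 7.8×10^-1/10⁻¹² = 7.8×10^11, and L = 10·log₁₀(I/I₀).
L = 10·(0.8921 + 11) = 118.92 dB.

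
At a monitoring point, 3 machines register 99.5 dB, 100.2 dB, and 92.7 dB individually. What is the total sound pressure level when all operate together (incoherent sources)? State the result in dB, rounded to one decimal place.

For uncorrelated sources the intensities add, so convert each level to linear form, sum, and take 10·log₁₀ of the total.
Σ 10^(L/10) = 10^(99.5/10) + 10^(100.2/10) + 10^(92.7/10) = 2.125e+10.
L_total = 10·log₁₀(2.125e+10) = 103.27 dB.

103.3 dB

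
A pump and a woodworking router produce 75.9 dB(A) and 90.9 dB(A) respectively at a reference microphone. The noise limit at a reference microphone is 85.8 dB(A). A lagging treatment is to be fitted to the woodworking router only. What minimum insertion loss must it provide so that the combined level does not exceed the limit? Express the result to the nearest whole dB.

Everything except the woodworking router sums to 10^(75.9/10) = 3.890e+07 in linear terms, 75.90 dB(A).
The limit corresponds to 10^(85.8/10) = 3.802e+08; subtracting the fixed part leaves 3.413e+08 for the woodworking router, i.e. 85.33 dB(A).
So the woodworking router must be reduced from 90.9 to 85.33 dB(A): IL = 5.57 dB.

6 dB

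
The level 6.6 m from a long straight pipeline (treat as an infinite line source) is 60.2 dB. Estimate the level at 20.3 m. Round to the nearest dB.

Cylindrical spreading from a line source gives a 10·log₁₀(r₂/r₁) drop.
L₂ = 60.2 − 10·log₁₀(20.3/6.6) = 60.2 − 4.880 = 55.32 dB.

55 dB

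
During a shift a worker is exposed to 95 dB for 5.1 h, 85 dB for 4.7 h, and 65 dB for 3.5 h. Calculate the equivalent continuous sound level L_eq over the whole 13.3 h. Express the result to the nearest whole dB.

L_eq = 10·log₁₀[(1/T)·Σ tᵢ·10^(Lᵢ/10)] with T = 13.3 h.
Σ tᵢ·10^(Lᵢ/10) = 5.1·10^(95/10) + 4.7·10^(85/10) + 3.5·10^(65/10) = 1.762e+10.
L_eq = 10·log₁₀(1.762e+10/13.3) = 91.22 dB.

91 dB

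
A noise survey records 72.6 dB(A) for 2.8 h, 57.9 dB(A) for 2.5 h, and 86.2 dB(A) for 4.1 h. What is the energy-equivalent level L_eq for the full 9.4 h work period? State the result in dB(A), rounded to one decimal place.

Weight each interval's intensity by its duration and average over T = 9.4 h:
Σ tᵢ·10^(Lᵢ/10) = 2.8·10^(72.6/10) + 2.5·10^(57.9/10) + 4.1·10^(86.2/10) = 1.762e+09.
L_eq = 10·log₁₀(1.762e+09/9.4) = 82.73 dB(A).

82.7 dB(A)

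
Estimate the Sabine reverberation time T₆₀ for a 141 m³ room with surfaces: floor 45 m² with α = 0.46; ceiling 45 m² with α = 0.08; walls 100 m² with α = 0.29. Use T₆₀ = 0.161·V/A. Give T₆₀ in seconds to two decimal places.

0.43 s

A = Σ Sᵢαᵢ = 45·0.46 + 45·0.08 + 100·0.29 = 53.30 m².
T₆₀ = 0.161 × 141 / 53.30 = 0.426 s.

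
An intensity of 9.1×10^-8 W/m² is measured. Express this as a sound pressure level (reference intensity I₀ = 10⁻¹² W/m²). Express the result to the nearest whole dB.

Dividing by I₀ shifts the exponent by 12: I/I₀ = 9.1×10^4.
L = 10·(0.9590 + 4) = 49.59 dB.

50 dB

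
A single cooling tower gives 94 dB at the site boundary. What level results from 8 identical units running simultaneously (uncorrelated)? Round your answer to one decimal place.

N identical incoherent sources raise the level by 10·log₁₀ N.
L_total = 94 + 10·log₁₀(8) = 94 + 9.031 = 103.03 dB.

103.0 dB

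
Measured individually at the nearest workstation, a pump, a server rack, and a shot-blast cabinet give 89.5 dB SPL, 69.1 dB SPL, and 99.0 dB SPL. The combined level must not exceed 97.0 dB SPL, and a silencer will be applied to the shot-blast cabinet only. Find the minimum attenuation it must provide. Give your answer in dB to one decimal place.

Fixed contribution from the other sources: Σ 10^(L/10) = 10^(89.5/10) + 10^(69.1/10) = 8.994e+08 (89.54 dB SPL).
To meet 97.0 dB SPL overall, the treated shot-blast cabinet may contribute at most 10^(97.0/10) − 8.994e+08 = 4.112e+09, i.e. 96.14 dB SPL.
Required insertion loss = 99.0 − 96.14 = 2.86 dB.

2.9 dB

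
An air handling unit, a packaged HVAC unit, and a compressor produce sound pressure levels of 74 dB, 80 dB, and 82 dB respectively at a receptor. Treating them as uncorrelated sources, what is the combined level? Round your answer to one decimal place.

84.5 dB

For uncorrelated sources the intensities add, so convert each level to linear form, sum, and take 10·log₁₀ of the total.
Σ 10^(L/10) = 10^(74/10) + 10^(80/10) + 10^(82/10) = 2.836e+08.
L_total = 10·log₁₀(2.836e+08) = 84.53 dB.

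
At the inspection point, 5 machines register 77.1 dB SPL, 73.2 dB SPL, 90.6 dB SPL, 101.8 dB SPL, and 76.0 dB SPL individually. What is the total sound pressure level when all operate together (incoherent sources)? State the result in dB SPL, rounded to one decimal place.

102.1 dB SPL

Incoherent sources combine by intensity addition: L_total = 10·log₁₀(Σ 10^(L_i/10)).
Σ 10^(L/10) = 10^(77.1/10) + 10^(73.2/10) + 10^(90.6/10) + 10^(101.8/10) + 10^(76.0/10) = 1.640e+10.
L_total = 10·log₁₀(1.640e+10) = 102.15 dB SPL.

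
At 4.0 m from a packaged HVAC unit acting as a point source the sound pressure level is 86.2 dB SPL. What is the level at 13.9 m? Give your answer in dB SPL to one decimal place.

75.4 dB SPL

Spherical spreading from a point source gives a 20·log₁₀(r₂/r₁) drop.
L₂ = 86.2 − 20·log₁₀(13.9/4.0) = 86.2 − 10.819 = 75.38 dB SPL.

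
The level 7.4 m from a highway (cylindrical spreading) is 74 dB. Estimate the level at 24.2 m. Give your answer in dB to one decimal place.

For a line source, L₂ = L₁ − 10·log₁₀(r₂/r₁).
L₂ = 74 − 10·log₁₀(24.2/7.4) = 74 − 5.146 = 68.85 dB.

68.9 dB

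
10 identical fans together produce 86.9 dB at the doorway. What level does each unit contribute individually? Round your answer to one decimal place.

10 equal contributions raise the level by 10·log₁₀ 10 = 10.000 dB, so each unit alone gives 86.9 − 10.000.

76.9 dB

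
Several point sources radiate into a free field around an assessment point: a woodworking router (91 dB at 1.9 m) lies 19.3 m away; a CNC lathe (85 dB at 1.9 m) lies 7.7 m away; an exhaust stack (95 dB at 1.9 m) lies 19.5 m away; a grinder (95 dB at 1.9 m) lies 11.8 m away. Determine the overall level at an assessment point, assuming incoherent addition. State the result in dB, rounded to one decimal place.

First find each source's level at the receiver (point-source: −20·log₁₀(r/r_ref)), then combine on an intensity basis.
woodworking router: 91 − 20·log₁₀(19.3/1.9) = 91 − 20.14 = 70.86 dB.
CNC lathe: 85 − 20·log₁₀(7.7/1.9) = 85 − 12.15 = 72.85 dB.
exhaust stack: 95 − 20·log₁₀(19.5/1.9) = 95 − 20.23 = 74.77 dB.
grinder: 95 − 20·log₁₀(11.8/1.9) = 95 − 15.86 = 79.14 dB.
Σ 10^(L/10) = 1.435e+08 → L_total = 10·log₁₀(1.435e+08) = 81.57 dB.

81.6 dB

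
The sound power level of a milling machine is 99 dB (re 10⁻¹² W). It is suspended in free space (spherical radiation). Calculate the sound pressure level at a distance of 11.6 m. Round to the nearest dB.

67 dB

Free-field spherical radiation: L_p = L_w − 10·log₁₀(4π·r²), r = 11.6 m.
4π·r² = 1691 m², 10·log₁₀ of that is 32.281 dB.
L_p = 99 − 32.281 = 66.72 dB.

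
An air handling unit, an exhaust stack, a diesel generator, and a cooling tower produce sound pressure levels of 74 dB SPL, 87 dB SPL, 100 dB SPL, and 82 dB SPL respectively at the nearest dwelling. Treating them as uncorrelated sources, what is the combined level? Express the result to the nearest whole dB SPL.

For uncorrelated sources the intensities add, so convert each level to linear form, sum, and take 10·log₁₀ of the total.
Σ 10^(L/10) = 10^(74/10) + 10^(87/10) + 10^(100/10) + 10^(82/10) = 1.068e+10.
L_total = 10·log₁₀(1.068e+10) = 100.29 dB SPL.

100 dB SPL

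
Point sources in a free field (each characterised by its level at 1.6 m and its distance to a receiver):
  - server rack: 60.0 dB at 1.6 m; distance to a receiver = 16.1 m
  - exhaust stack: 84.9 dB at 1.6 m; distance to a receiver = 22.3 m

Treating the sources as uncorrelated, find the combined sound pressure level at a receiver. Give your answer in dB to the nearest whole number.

62 dB

Propagate each source to the receiver with L = L_ref − 20·log₁₀(r/r_ref), then add intensities.
server rack: 60.0 − 20·log₁₀(16.1/1.6) = 60.0 − 20.05 = 39.95 dB.
exhaust stack: 84.9 − 20·log₁₀(22.3/1.6) = 84.9 − 22.88 = 62.02 dB.
Σ 10^(L/10) = 1.601e+06 → L_total = 10·log₁₀(1.601e+06) = 62.04 dB.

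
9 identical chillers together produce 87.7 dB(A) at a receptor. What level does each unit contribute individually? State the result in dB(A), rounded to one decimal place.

78.2 dB(A)

For N identical incoherent sources L_total = L₁ + 10·log₁₀ N, so L₁ = 87.7 − 10·log₁₀(9) = 87.7 − 9.542.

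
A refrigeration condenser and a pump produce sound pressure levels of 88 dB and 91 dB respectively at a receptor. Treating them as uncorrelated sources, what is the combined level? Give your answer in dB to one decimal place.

Incoherent sources combine by intensity addition: L_total = 10·log₁₀(Σ 10^(L_i/10)).
Σ 10^(L/10) = 10^(88/10) + 10^(91/10) = 1.890e+09.
L_total = 10·log₁₀(1.890e+09) = 92.76 dB.

92.8 dB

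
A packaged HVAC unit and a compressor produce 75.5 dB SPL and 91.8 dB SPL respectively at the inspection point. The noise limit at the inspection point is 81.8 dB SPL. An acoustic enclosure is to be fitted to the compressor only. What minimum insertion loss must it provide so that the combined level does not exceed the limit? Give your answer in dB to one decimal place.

Everything except the compressor sums to 10^(75.5/10) = 3.548e+07 in linear terms, 75.50 dB SPL.
To meet 81.8 dB SPL overall, the treated compressor may contribute at most 10^(81.8/10) − 3.548e+07 = 1.159e+08, i.e. 80.64 dB SPL.
Required insertion loss = 91.8 − 80.64 = 11.16 dB.

11.2 dB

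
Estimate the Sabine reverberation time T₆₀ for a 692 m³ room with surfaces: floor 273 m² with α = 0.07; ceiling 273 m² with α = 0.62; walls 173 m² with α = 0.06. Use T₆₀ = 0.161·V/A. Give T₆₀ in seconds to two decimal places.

0.56 s

Summing Sᵢαᵢ: 273·0.07 + 273·0.62 + 173·0.06 = 198.75 m².
T₆₀ = 0.161 × 692 / 198.75 = 0.561 s.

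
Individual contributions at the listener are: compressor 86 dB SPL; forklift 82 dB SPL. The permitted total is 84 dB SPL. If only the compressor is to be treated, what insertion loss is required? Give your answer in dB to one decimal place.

The untreated sources together contribute 10^(82/10) = 1.585e+08, i.e. 82.00 dB SPL.
The limit corresponds to 10^(84/10) = 2.512e+08; subtracting the fixed part leaves 9.270e+07 for the compressor, i.e. 79.67 dB SPL.
Required insertion loss = 86 − 79.67 = 6.33 dB.

6.3 dB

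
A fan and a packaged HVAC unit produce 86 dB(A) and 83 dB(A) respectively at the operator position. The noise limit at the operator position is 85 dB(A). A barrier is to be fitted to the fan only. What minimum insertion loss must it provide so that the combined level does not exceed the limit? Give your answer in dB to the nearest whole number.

The untreated sources together contribute 10^(83/10) = 1.995e+08, i.e. 83.00 dB(A).
The limit corresponds to 10^(85/10) = 3.162e+08; subtracting the fixed part leaves 1.167e+08 for the fan, i.e. 80.67 dB(A).
Required insertion loss = 86 − 80.67 = 5.33 dB.

5 dB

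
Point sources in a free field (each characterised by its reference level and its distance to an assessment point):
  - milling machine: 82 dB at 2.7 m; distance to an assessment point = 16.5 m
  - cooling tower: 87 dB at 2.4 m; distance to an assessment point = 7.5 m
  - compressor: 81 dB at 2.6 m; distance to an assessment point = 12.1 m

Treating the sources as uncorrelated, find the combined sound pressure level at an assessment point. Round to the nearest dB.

Apply inverse-square spreading to bring every level to the receiver, then sum 10^(L/10).
milling machine: 82 − 20·log₁₀(16.5/2.7) = 82 − 15.72 = 66.28 dB.
cooling tower: 87 − 20·log₁₀(7.5/2.4) = 87 − 9.90 = 77.10 dB.
compressor: 81 − 20·log₁₀(12.1/2.6) = 81 − 13.36 = 67.64 dB.
Σ 10^(L/10) = 6.138e+07 → L_total = 10·log₁₀(6.138e+07) = 77.88 dB.

78 dB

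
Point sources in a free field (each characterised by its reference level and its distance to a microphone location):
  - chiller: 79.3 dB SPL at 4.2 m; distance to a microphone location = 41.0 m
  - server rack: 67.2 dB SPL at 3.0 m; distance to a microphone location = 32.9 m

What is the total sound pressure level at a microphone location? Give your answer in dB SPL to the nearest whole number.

60 dB SPL

First find each source's level at the receiver (point-source: −20·log₁₀(r/r_ref)), then combine on an intensity basis.
chiller: 79.3 − 20·log₁₀(41.0/4.2) = 79.3 − 19.79 = 59.51 dB SPL.
server rack: 67.2 − 20·log₁₀(32.9/3.0) = 67.2 − 20.80 = 46.40 dB SPL.
Σ 10^(L/10) = 9.368e+05 → L_total = 10·log₁₀(9.368e+05) = 59.72 dB SPL.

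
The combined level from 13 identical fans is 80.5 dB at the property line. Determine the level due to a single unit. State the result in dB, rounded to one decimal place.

13 equal contributions raise the level by 10·log₁₀ 13 = 11.139 dB, so each unit alone gives 80.5 − 11.139.

69.4 dB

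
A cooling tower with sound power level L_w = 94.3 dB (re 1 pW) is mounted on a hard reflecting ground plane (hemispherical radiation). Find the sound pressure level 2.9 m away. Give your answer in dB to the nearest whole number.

77 dB

The power spreads over a hemisphere of area 2π·r², so L_p = L_w − 10·log₁₀(2π·r²).
2π·r² = 52.84 m², 10·log₁₀ of that is 17.230 dB.
L_p = 94.3 − 17.230 = 77.07 dB.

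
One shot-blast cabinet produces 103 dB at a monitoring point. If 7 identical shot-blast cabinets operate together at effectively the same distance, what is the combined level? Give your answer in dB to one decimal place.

With 7 equal, uncorrelated contributions the intensity is 7× that of one unit, giving a rise of 10·log₁₀ 7.
L_total = 103 + 10·log₁₀(7) = 103 + 8.451 = 111.45 dB.

111.5 dB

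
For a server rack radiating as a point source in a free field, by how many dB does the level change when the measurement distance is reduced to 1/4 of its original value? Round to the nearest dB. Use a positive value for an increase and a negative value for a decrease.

Point-source spreading: ΔL = −20·log₁₀(r₂/r₁).
ΔL = −20·log₁₀(0.25) = +12.04 dB.

+12 dB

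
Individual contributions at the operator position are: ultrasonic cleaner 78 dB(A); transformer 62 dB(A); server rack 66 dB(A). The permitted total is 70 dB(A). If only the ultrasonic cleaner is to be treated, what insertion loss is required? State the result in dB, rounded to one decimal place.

11.5 dB

Fixed contribution from the other sources: Σ 10^(L/10) = 10^(62/10) + 10^(66/10) = 5.566e+06 (67.46 dB(A)).
The limit corresponds to 10^(70/10) = 1.000e+07; subtracting the fixed part leaves 4.434e+06 for the ultrasonic cleaner, i.e. 66.47 dB(A).
So the ultrasonic cleaner must be reduced from 78 to 66.47 dB(A): IL = 11.53 dB.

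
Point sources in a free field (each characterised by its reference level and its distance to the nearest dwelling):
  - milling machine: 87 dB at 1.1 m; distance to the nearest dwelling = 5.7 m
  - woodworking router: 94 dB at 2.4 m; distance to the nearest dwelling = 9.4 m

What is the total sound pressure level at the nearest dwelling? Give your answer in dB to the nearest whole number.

Propagate each source to the receiver with L = L_ref − 20·log₁₀(r/r_ref), then add intensities.
milling machine: 87 − 20·log₁₀(5.7/1.1) = 87 − 14.29 = 72.71 dB.
woodworking router: 94 − 20·log₁₀(9.4/2.4) = 94 − 11.86 = 82.14 dB.
Σ 10^(L/10) = 1.824e+08 → L_total = 10·log₁₀(1.824e+08) = 82.61 dB.

83 dB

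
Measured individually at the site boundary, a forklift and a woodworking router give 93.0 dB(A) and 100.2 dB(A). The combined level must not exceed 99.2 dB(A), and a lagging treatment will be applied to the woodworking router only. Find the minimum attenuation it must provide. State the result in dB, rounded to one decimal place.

2.2 dB

The untreated sources together contribute 10^(93.0/10) = 1.995e+09, i.e. 93.00 dB(A).
The limit corresponds to 10^(99.2/10) = 8.318e+09; subtracting the fixed part leaves 6.322e+09 for the woodworking router, i.e. 98.01 dB(A).
Required insertion loss = 100.2 − 98.01 = 2.19 dB.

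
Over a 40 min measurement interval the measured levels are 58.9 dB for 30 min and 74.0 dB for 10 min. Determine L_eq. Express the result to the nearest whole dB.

L_eq = 10·log₁₀[(1/T)·Σ tᵢ·10^(Lᵢ/10)] with T = 40 min.
Σ tᵢ·10^(Lᵢ/10) = 30·10^(58.9/10) + 10·10^(74.0/10) = 2.745e+08.
L_eq = 10·log₁₀(2.745e+08/40) = 68.36 dB.

68 dB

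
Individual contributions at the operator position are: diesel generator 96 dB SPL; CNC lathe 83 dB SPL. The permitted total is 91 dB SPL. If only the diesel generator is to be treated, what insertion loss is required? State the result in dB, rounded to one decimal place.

The untreated sources together contribute 10^(83/10) = 1.995e+08, i.e. 83.00 dB SPL.
The limit corresponds to 10^(91/10) = 1.259e+09; subtracting the fixed part leaves 1.059e+09 for the diesel generator, i.e. 90.25 dB SPL.
So the diesel generator must be reduced from 96 to 90.25 dB SPL: IL = 5.75 dB.

5.7 dB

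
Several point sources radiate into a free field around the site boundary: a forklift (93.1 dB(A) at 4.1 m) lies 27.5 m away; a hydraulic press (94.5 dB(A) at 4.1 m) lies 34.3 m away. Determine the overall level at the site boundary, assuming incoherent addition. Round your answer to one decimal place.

79.3 dB(A)

Propagate each source to the receiver with L = L_ref − 20·log₁₀(r/r_ref), then add intensities.
forklift: 93.1 − 20·log₁₀(27.5/4.1) = 93.1 − 16.53 = 76.57 dB(A).
hydraulic press: 94.5 − 20·log₁₀(34.3/4.1) = 94.5 − 18.45 = 76.05 dB(A).
Σ 10^(L/10) = 8.565e+07 → L_total = 10·log₁₀(8.565e+07) = 79.33 dB(A).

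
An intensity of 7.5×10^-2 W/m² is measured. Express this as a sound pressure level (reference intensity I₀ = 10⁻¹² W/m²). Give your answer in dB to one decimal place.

L = 10·log₁₀(I/I₀) = 10·log₁₀(7.5×10^-2/10⁻¹²) = 10·log₁₀(7.5×10^10).
L = 10·(0.8751 + 10) = 108.75 dB.

108.8 dB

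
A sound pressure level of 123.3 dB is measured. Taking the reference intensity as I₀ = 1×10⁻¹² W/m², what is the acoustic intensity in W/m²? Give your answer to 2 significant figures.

I = I₀·10^(L/10) = 10⁻¹² × 10^(123.3/10) = 10^(0.330).

2.1 W/m²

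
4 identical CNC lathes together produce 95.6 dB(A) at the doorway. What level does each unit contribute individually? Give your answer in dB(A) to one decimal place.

89.6 dB(A)

For N identical incoherent sources L_total = L₁ + 10·log₁₀ N, so L₁ = 95.6 − 10·log₁₀(4) = 95.6 − 6.021.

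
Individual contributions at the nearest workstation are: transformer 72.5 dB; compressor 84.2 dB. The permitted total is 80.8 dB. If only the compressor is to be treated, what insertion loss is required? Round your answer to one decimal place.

The untreated sources together contribute 10^(72.5/10) = 1.778e+07, i.e. 72.50 dB.
To meet 80.8 dB overall, the treated compressor may contribute at most 10^(80.8/10) − 1.778e+07 = 1.024e+08, i.e. 80.10 dB.
Required insertion loss = 84.2 − 80.10 = 4.10 dB.

4.1 dB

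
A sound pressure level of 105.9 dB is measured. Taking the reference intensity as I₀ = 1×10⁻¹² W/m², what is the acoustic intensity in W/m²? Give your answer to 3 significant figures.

0.0389 W/m²

I = I₀·10^(L/10) = 10⁻¹² × 10^(105.9/10) = 10^(-1.410).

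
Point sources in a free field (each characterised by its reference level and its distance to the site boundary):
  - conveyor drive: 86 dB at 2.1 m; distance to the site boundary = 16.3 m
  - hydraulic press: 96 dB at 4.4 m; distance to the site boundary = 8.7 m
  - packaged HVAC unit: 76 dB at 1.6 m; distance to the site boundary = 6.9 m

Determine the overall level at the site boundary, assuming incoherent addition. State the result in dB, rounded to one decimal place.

90.1 dB

First find each source's level at the receiver (point-source: −20·log₁₀(r/r_ref)), then combine on an intensity basis.
conveyor drive: 86 − 20·log₁₀(16.3/2.1) = 86 − 17.80 = 68.20 dB.
hydraulic press: 96 − 20·log₁₀(8.7/4.4) = 96 − 5.92 = 90.08 dB.
packaged HVAC unit: 76 − 20·log₁₀(6.9/1.6) = 76 − 12.69 = 63.31 dB.
Σ 10^(L/10) = 1.027e+09 → L_total = 10·log₁₀(1.027e+09) = 90.12 dB.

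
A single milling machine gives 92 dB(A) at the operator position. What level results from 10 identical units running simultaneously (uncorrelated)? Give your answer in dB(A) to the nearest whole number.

102 dB(A)

L_total = L₁ + 10·log₁₀ N for N identical incoherent sources.
L_total = 92 + 10·log₁₀(10) = 92 + 10.000 = 102.00 dB(A).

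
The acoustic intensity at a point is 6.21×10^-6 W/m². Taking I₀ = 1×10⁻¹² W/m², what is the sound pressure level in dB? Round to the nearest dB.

68 dB

I/I₀ = 6.21×10^-6/10⁻¹² = 6.21×10^6, and L = 10·log₁₀(I/I₀).
L = 10·(0.7931 + 6) = 67.93 dB.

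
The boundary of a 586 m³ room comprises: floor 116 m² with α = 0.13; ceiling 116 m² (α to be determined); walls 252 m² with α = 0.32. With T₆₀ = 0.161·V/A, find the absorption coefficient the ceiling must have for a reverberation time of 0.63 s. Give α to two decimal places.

A = 0.161·V/T₆₀ = 0.161·586/0.63 = 149.76 m² sabins.
Absorption from the other surfaces = 116·0.13 + 252·0.32 = 95.72 m², so the ceiling must supply 54.04 m² over 116 m².
α = 54.04/116 = 0.466.

0.47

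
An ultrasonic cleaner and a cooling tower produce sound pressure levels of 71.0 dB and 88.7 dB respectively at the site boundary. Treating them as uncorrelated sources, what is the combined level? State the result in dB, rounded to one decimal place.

88.8 dB

Incoherent sources combine by intensity addition: L_total = 10·log₁₀(Σ 10^(L_i/10)).
Σ 10^(L/10) = 10^(71.0/10) + 10^(88.7/10) = 7.539e+08.
L_total = 10·log₁₀(7.539e+08) = 88.77 dB.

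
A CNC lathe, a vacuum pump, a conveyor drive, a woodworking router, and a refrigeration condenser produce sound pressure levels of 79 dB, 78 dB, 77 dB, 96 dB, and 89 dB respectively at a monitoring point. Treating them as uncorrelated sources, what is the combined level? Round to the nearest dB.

97 dB

For uncorrelated sources the intensities add, so convert each level to linear form, sum, and take 10·log₁₀ of the total.
Σ 10^(L/10) = 10^(79/10) + 10^(78/10) + 10^(77/10) + 10^(96/10) + 10^(89/10) = 4.968e+09.
L_total = 10·log₁₀(4.968e+09) = 96.96 dB.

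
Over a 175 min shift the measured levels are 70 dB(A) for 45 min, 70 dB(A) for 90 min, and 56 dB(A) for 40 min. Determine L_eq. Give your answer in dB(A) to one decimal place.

68.9 dB(A)

L_eq = 10·log₁₀[(1/T)·Σ tᵢ·10^(Lᵢ/10)] with T = 175 min.
Σ tᵢ·10^(Lᵢ/10) = 45·10^(70/10) + 90·10^(70/10) + 40·10^(56/10) = 1.366e+09.
L_eq = 10·log₁₀(1.366e+09/175) = 68.92 dB(A).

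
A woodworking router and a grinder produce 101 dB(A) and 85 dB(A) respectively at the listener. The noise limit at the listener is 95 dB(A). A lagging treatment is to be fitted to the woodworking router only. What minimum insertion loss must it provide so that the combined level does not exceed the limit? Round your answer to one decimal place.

The untreated sources together contribute 10^(85/10) = 3.162e+08, i.e. 85.00 dB(A).
To meet 95 dB(A) overall, the treated woodworking router may contribute at most 10^(95/10) − 3.162e+08 = 2.846e+09, i.e. 94.54 dB(A).
Required insertion loss = 101 − 94.54 = 6.46 dB.

6.5 dB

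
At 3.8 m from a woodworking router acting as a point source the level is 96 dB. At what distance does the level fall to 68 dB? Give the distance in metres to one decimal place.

95.5 m

For a point source L₁ − L₂ = 20·log₁₀(r₂/r₁), so r₂ = r₁·10^((L₁−L₂)/20).
r₂ = 3.8·10^((96−68)/20) = 3.8·10^(28.0/20) = 95.45 m.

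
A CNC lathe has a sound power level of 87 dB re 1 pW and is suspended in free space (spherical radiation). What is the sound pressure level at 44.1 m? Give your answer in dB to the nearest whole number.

Free-field spherical radiation: L_p = L_w − 10·log₁₀(4π·r²), r = 44.1 m.
4π·r² = 2.444e+04 m², 10·log₁₀ of that is 43.881 dB.
L_p = 87 − 43.881 = 43.12 dB.

43 dB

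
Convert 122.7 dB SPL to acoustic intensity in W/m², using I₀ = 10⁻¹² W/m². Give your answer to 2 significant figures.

L = 10·log₁₀(I/I₀) ⇒ I = I₀·10^(L/10) = 10⁻¹² × 10^12.27.

1.9 W/m²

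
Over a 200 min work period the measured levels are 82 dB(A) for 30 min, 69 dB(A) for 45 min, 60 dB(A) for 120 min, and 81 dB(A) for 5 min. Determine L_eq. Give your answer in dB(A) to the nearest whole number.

Weight each interval's intensity by its duration and average over T = 200 min:
Σ tᵢ·10^(Lᵢ/10) = 30·10^(82/10) + 45·10^(69/10) + 120·10^(60/10) + 5·10^(81/10) = 5.862e+09.
L_eq = 10·log₁₀(5.862e+09/200) = 74.67 dB(A).

75 dB(A)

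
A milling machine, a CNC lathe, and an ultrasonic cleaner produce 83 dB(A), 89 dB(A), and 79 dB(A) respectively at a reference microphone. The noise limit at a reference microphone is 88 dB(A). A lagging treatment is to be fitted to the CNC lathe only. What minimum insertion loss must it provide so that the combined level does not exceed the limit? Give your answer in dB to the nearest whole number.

4 dB

Everything except the CNC lathe sums to 10^(83/10) + 10^(79/10) = 2.790e+08 in linear terms, 84.46 dB(A).
The limit corresponds to 10^(88/10) = 6.310e+08; subtracting the fixed part leaves 3.520e+08 for the CNC lathe, i.e. 85.47 dB(A).
So the CNC lathe must be reduced from 89 to 85.47 dB(A): IL = 3.53 dB.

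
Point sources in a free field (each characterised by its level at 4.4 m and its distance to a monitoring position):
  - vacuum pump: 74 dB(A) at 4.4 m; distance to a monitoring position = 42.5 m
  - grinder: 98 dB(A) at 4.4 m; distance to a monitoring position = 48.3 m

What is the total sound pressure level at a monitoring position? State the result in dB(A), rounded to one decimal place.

Propagate each source to the receiver with L = L_ref − 20·log₁₀(r/r_ref), then add intensities.
vacuum pump: 74 − 20·log₁₀(42.5/4.4) = 74 − 19.70 = 54.30 dB(A).
grinder: 98 − 20·log₁₀(48.3/4.4) = 98 − 20.81 = 77.19 dB(A).
Σ 10^(L/10) = 5.263e+07 → L_total = 10·log₁₀(5.263e+07) = 77.21 dB(A).

77.2 dB(A)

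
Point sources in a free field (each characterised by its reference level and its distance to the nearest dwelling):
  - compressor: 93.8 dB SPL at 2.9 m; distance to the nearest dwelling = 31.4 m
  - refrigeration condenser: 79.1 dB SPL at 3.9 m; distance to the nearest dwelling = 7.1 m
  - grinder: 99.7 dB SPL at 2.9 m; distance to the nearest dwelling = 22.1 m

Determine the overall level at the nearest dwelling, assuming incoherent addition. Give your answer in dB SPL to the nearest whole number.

Propagate each source to the receiver with L = L_ref − 20·log₁₀(r/r_ref), then add intensities.
compressor: 93.8 − 20·log₁₀(31.4/2.9) = 93.8 − 20.69 = 73.11 dB SPL.
refrigeration condenser: 79.1 − 20·log₁₀(7.1/3.9) = 79.1 − 5.20 = 73.90 dB SPL.
grinder: 99.7 − 20·log₁₀(22.1/2.9) = 99.7 − 17.64 = 82.06 dB SPL.
Σ 10^(L/10) = 2.057e+08 → L_total = 10·log₁₀(2.057e+08) = 83.13 dB SPL.

83 dB SPL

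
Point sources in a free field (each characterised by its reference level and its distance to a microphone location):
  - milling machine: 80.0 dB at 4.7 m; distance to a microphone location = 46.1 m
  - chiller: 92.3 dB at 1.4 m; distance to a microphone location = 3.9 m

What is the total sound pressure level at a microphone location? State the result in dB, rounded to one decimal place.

83.4 dB

Propagate each source to the receiver with L = L_ref − 20·log₁₀(r/r_ref), then add intensities.
milling machine: 80.0 − 20·log₁₀(46.1/4.7) = 80.0 − 19.83 = 60.17 dB.
chiller: 92.3 − 20·log₁₀(3.9/1.4) = 92.3 − 8.90 = 83.40 dB.
Σ 10^(L/10) = 2.199e+08 → L_total = 10·log₁₀(2.199e+08) = 83.42 dB.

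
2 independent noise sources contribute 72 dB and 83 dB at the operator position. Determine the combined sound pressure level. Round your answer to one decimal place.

Incoherent sources combine by intensity addition: L_total = 10·log₁₀(Σ 10^(L_i/10)).
Σ 10^(L/10) = 10^(72/10) + 10^(83/10) = 2.154e+08.
L_total = 10·log₁₀(2.154e+08) = 83.33 dB.

83.3 dB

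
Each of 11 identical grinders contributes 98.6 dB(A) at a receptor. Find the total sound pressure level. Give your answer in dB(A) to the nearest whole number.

109 dB(A)

With 11 equal, uncorrelated contributions the intensity is 11× that of one unit, giving a rise of 10·log₁₀ 11.
L_total = 98.6 + 10·log₁₀(11) = 98.6 + 10.414 = 109.01 dB(A).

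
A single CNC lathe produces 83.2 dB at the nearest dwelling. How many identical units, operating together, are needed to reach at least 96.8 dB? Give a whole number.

Need L₁ + 10·log₁₀ N ≥ 96.8, i.e. log₁₀ N ≥ 1.36.
N ≥ 10^(13.6/10) = 22.909, so N = 23.

23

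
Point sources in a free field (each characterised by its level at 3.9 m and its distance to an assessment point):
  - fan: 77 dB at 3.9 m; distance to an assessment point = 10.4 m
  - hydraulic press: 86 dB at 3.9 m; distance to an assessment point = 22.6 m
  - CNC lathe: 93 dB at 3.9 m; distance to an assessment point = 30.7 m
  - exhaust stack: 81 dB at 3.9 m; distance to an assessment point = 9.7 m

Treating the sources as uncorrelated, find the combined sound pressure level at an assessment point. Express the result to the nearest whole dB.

79 dB

First find each source's level at the receiver (point-source: −20·log₁₀(r/r_ref)), then combine on an intensity basis.
fan: 77 − 20·log₁₀(10.4/3.9) = 77 − 8.52 = 68.48 dB.
hydraulic press: 86 − 20·log₁₀(22.6/3.9) = 86 − 15.26 = 70.74 dB.
CNC lathe: 93 − 20·log₁₀(30.7/3.9) = 93 − 17.92 = 75.08 dB.
exhaust stack: 81 − 20·log₁₀(9.7/3.9) = 81 − 7.91 = 73.09 dB.
Σ 10^(L/10) = 7.145e+07 → L_total = 10·log₁₀(7.145e+07) = 78.54 dB.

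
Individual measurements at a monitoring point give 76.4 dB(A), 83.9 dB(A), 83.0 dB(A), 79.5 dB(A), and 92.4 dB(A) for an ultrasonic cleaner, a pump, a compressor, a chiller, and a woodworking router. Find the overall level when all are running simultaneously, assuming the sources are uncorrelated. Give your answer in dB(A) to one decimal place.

93.6 dB(A)

For uncorrelated sources the intensities add, so convert each level to linear form, sum, and take 10·log₁₀ of the total.
Σ 10^(L/10) = 10^(76.4/10) + 10^(83.9/10) + 10^(83.0/10) + 10^(79.5/10) + 10^(92.4/10) = 2.316e+09.
L_total = 10·log₁₀(2.316e+09) = 93.65 dB(A).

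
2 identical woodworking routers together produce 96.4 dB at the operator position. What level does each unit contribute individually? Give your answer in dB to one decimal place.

93.4 dB

2 equal contributions raise the level by 10·log₁₀ 2 = 3.010 dB, so each unit alone gives 96.4 − 3.010.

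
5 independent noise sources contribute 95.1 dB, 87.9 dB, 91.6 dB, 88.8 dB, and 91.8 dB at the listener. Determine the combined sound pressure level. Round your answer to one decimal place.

98.8 dB

Incoherent sources combine by intensity addition: L_total = 10·log₁₀(Σ 10^(L_i/10)).
Σ 10^(L/10) = 10^(95.1/10) + 10^(87.9/10) + 10^(91.6/10) + 10^(88.8/10) + 10^(91.8/10) = 7.570e+09.
L_total = 10·log₁₀(7.570e+09) = 98.79 dB.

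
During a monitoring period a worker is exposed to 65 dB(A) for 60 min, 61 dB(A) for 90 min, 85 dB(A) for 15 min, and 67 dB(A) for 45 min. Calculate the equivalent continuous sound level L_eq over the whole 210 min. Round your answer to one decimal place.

74.0 dB(A)

L_eq = 10·log₁₀[(1/T)·Σ tᵢ·10^(Lᵢ/10)] with T = 210 min.
Σ tᵢ·10^(Lᵢ/10) = 60·10^(65/10) + 90·10^(61/10) + 15·10^(85/10) + 45·10^(67/10) = 5.272e+09.
L_eq = 10·log₁₀(5.272e+09/210) = 74.00 dB(A).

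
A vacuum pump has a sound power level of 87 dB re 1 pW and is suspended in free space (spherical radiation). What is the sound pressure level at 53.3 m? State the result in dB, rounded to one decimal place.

The power spreads over a sphere of area 4π·r², so L_p = L_w − 10·log₁₀(4π·r²).
4π·r² = 3.57e+04 m², 10·log₁₀ of that is 45.527 dB.
L_p = 87 − 45.527 = 41.47 dB.

41.5 dB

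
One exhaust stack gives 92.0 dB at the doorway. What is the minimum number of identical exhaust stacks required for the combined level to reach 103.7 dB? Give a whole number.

The shortfall is 103.7 − 92.0 = 11.7 dB, and N units add 10·log₁₀ N, so need 10·log₁₀ N ≥ 11.7.
N ≥ 10^(11.7/10) = 14.791, so N = 15.

15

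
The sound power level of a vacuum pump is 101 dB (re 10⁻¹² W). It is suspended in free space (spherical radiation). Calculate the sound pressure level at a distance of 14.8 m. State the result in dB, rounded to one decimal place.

L_p = L_w − 10·log₁₀(4π·r²) with r = 14.8 m.
4π·r² = 2753 m², 10·log₁₀ of that is 34.397 dB.
L_p = 101 − 34.397 = 66.60 dB.

66.6 dB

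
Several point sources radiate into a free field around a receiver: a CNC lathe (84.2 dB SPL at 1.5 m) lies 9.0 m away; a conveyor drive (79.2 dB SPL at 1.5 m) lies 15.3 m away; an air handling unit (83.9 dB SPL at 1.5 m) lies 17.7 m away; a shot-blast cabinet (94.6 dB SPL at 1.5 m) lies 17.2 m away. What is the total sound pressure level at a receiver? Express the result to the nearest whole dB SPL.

Apply inverse-square spreading to bring every level to the receiver, then sum 10^(L/10).
CNC lathe: 84.2 − 20·log₁₀(9.0/1.5) = 84.2 − 15.56 = 68.64 dB SPL.
conveyor drive: 79.2 − 20·log₁₀(15.3/1.5) = 79.2 − 20.17 = 59.03 dB SPL.
air handling unit: 83.9 − 20·log₁₀(17.7/1.5) = 83.9 − 21.44 = 62.46 dB SPL.
shot-blast cabinet: 94.6 − 20·log₁₀(17.2/1.5) = 94.6 − 21.19 = 73.41 dB SPL.
Σ 10^(L/10) = 3.180e+07 → L_total = 10·log₁₀(3.180e+07) = 75.02 dB SPL.

75 dB SPL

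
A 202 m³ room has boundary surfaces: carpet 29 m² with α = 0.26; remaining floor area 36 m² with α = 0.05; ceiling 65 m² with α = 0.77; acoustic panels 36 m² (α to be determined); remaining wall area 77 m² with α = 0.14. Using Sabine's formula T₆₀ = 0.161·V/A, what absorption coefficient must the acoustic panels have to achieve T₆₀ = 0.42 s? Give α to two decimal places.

0.20

From T₆₀ = 0.161·V/A, the target T₆₀ = 0.42 s needs A = 0.161·202/0.42 = 77.43 m².
Absorption from the other surfaces = 29·0.26 + 36·0.05 + 65·0.77 + 77·0.14 = 70.17 m², so the acoustic panels must supply 7.26 m² over 36 m².
α = 7.26/36 = 0.202.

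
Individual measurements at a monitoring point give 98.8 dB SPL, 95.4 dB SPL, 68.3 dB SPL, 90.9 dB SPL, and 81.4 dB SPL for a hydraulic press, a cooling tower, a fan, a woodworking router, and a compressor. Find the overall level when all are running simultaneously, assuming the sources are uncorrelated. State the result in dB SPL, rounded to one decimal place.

For uncorrelated sources the intensities add, so convert each level to linear form, sum, and take 10·log₁₀ of the total.
Σ 10^(L/10) = 10^(98.8/10) + 10^(95.4/10) + 10^(68.3/10) + 10^(90.9/10) + 10^(81.4/10) = 1.243e+10.
L_total = 10·log₁₀(1.243e+10) = 100.94 dB SPL.

100.9 dB SPL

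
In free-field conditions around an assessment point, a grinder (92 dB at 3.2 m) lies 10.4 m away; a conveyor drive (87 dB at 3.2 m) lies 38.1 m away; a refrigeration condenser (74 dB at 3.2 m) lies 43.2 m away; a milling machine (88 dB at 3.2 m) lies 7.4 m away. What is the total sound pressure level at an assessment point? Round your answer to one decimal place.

84.3 dB

Apply inverse-square spreading to bring every level to the receiver, then sum 10^(L/10).
grinder: 92 − 20·log₁₀(10.4/3.2) = 92 − 10.24 = 81.76 dB.
conveyor drive: 87 − 20·log₁₀(38.1/3.2) = 87 − 21.52 = 65.48 dB.
refrigeration condenser: 74 − 20·log₁₀(43.2/3.2) = 74 − 22.61 = 51.39 dB.
milling machine: 88 − 20·log₁₀(7.4/3.2) = 88 − 7.28 = 80.72 dB.
Σ 10^(L/10) = 2.717e+08 → L_total = 10·log₁₀(2.717e+08) = 84.34 dB.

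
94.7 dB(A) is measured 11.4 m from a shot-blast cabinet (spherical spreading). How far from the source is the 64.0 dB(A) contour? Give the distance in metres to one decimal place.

The 30.7 dB drop corresponds to a distance ratio of 10^(30.7/20) for a point source.
r₂ = 11.4·10^((94.7−64.0)/20) = 11.4·10^(30.7/20) = 390.76 m.

390.8 m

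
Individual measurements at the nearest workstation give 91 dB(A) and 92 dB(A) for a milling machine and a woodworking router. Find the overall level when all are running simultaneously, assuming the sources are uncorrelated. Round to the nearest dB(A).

95 dB(A)

For uncorrelated sources the intensities add, so convert each level to linear form, sum, and take 10·log₁₀ of the total.
Σ 10^(L/10) = 10^(91/10) + 10^(92/10) = 2.844e+09.
L_total = 10·log₁₀(2.844e+09) = 94.54 dB(A).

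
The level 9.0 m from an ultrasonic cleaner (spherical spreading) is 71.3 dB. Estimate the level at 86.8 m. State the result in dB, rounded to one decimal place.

51.6 dB

Point-source attenuation: ΔL = 20·log₁₀(r₂/r₁) = 20·log₁₀(86.8/9.0) = 19.686 dB.
L₂ = 71.3 − 20·log₁₀(86.8/9.0) = 71.3 − 19.686 = 51.61 dB.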